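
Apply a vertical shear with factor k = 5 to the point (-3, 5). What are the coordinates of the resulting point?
(-3, -10)

Shear matrix for vertical shear with factor k = 5:
[[1, 0], [5, 1]]
Result: (-3, 5) → (-3, -10)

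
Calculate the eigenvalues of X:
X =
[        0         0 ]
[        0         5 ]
λ = 0, 5

Solve det(X - λI) = 0. For a 2×2 matrix the characteristic equation is λ² - (trace)λ + det = 0.
trace(X) = a + d = 0 + 5 = 5.
det(X) = a*d - b*c = (0)*(5) - (0)*(0) = 0 - 0 = 0.
Characteristic equation: λ² - (5)λ + (0) = 0.
Discriminant = (5)² - 4*(0) = 25 - 0 = 25.
λ = (5 ± √25) / 2 = (5 ± 5) / 2 = 0, 5.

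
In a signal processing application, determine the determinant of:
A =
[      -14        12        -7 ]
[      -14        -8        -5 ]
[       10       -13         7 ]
det(A) = 436

Expand along row 0 (cofactor expansion): det(A) = a*(e*i - f*h) - b*(d*i - f*g) + c*(d*h - e*g), where the 3×3 is [[a, b, c], [d, e, f], [g, h, i]].
Minor M_00 = (-8)*(7) - (-5)*(-13) = -56 - 65 = -121.
Minor M_01 = (-14)*(7) - (-5)*(10) = -98 + 50 = -48.
Minor M_02 = (-14)*(-13) - (-8)*(10) = 182 + 80 = 262.
det(A) = (-14)*(-121) - (12)*(-48) + (-7)*(262) = 1694 + 576 - 1834 = 436.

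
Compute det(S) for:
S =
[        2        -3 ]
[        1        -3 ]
det(S) = -3

For a 2×2 matrix [[a, b], [c, d]], det = a*d - b*c.
det(S) = (2)*(-3) - (-3)*(1) = -6 + 3 = -3.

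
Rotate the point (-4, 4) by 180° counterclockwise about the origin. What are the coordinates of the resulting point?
(4, -4)

Rotation matrix R(θ) = [[cos θ, -sin θ], [sin θ, cos θ]]; for θ = 180°:
R = [[-1, 0], [0, -1]]
Result: R × [-4, 4]ᵀ = [-1·-4 + (0)·4, 0·-4 + (-1)·4]ᵀ = (4, -4)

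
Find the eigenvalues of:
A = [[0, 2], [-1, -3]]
λ = -2, -1

Solve det(A - λI) = 0. For a 2×2 matrix this is λ² - (trace)λ + det = 0.
trace(A) = 0 - 3 = -3.
det(A) = (0)*(-3) - (2)*(-1) = 0 + 2 = 2.
Characteristic equation: λ² - (-3)λ + (2) = 0.
Discriminant: (-3)² - 4*(2) = 9 - 8 = 1.
Roots: λ = (-3 ± √1) / 2 = -2, -1.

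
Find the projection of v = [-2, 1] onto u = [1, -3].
[-1/2, 3/2]

The projection of v onto u is proj_u(v) = ((v·u) / (u·u)) · u.
v·u = (-2)*(1) + (1)*(-3) = -5.
u·u = (1)*(1) + (-3)*(-3) = 10.
coefficient = -5 / 10 = -1/2.
proj_u(v) = -1/2 · [1, -3] = [-1/2, 3/2].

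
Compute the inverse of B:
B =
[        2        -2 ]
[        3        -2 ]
det(B) = 2
B⁻¹ =
[       -1         1 ]
[     -3/2         1 ]

For a 2×2 matrix B = [[a, b], [c, d]] with det(B) ≠ 0, B⁻¹ = (1/det(B)) * [[d, -b], [-c, a]].
det(B) = (2)*(-2) - (-2)*(3) = -4 + 6 = 2.
B⁻¹ = (1/2) * [[-2, 2], [-3, 2]].
Dividing each entry by 2 and reducing:
B⁻¹ =
[       -1         1 ]
[     -3/2         1 ]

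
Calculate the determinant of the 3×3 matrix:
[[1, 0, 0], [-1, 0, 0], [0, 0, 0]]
0

Expansion along first row:
det = 1·det([[0,0],[0,0]]) - 0·det([[-1,0],[0,0]]) + 0·det([[-1,0],[0,0]])
    = 1·(0·0 - 0·0) - 0·(-1·0 - 0·0) + 0·(-1·0 - 0·0)
    = 1·0 - 0·0 + 0·0
    = 0 + 0 + 0 = 0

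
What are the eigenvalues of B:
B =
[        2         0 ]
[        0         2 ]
λ = 2, 2

Solve det(B - λI) = 0. For a 2×2 matrix the characteristic equation is λ² - (trace)λ + det = 0.
trace(B) = a + d = 2 + 2 = 4.
det(B) = a*d - b*c = (2)*(2) - (0)*(0) = 4 - 0 = 4.
Characteristic equation: λ² - (4)λ + (4) = 0.
Discriminant = (4)² - 4*(4) = 16 - 16 = 0.
λ = (4 ± √0) / 2 = (4 ± 0) / 2 = 2, 2.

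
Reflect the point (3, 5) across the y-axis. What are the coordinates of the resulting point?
(-3, 5)

Reflection across y-axis: (3, 5) → (-3, 5)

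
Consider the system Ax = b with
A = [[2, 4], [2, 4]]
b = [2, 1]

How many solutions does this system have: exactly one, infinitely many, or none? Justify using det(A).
No solution

det(A) = (2)*(4) - (4)*(2) = 0, so A is singular.
The column space of A is span(column 1) = span([2, 2]).
b = [2, 1] is not a scalar multiple of column 1, so b ∉ column space and the system is inconsistent — no solution.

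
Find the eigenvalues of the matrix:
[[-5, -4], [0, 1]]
λ = -5 and λ = 1

Characteristic equation: det(A - λI) = 0
λ² - (trace)λ + (det) = 0
λ² - (-4)λ + (-5) = 0
λ² + 4λ - 5 = 0
Solving: λ = -5, 1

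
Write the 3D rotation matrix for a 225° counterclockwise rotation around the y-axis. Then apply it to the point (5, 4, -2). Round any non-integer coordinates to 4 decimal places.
R = [[-√2/2, 0, -√2/2], [0, 1, 0], [√2/2, 0, -√2/2]]; R·(5, 4, -2) = (-2.1213, 4.0000, 4.9497)

Rotation matrix for 225° around y-axis:
cos(225°) = -√2/2, sin(225°) = -√2/2
R = [[-√2/2, 0, -√2/2], [0, 1, 0], [√2/2, 0, -√2/2]]
Apply to (5, 4, -2): R·[5, 4, -2]ᵀ = (-2.1213, 4.0000, 4.9497)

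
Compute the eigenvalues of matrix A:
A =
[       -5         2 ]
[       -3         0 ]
λ = -3, -2

Solve det(A - λI) = 0. For a 2×2 matrix the characteristic equation is λ² - (trace)λ + det = 0.
trace(A) = a + d = -5 + 0 = -5.
det(A) = a*d - b*c = (-5)*(0) - (2)*(-3) = 0 + 6 = 6.
Characteristic equation: λ² - (-5)λ + (6) = 0.
Discriminant = (-5)² - 4*(6) = 25 - 24 = 1.
λ = (-5 ± √1) / 2 = (-5 ± 1) / 2 = -3, -2.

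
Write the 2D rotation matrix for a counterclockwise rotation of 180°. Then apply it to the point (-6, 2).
R = [[-1, 0], [0, -1]]; R·(-6, 2) = (6, -2)

Rotation matrix formula: R(θ) = [[cos θ, -sin θ], [sin θ, cos θ]]
For θ = 180°:
cos(180°) = -1
sin(180°) = 0
R = [[-1, 0], [0, -1]]
Apply to (-6, 2): [-1·-6 + (0)·2, 0·-6 + -1·2] = (6, -2)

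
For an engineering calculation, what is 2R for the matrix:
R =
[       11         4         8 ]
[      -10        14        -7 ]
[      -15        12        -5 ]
2R =
[       22         8        16 ]
[      -20        28       -14 ]
[      -30        24       -10 ]

Scalar multiplication is elementwise: (2R)[i][j] = 2 * R[i][j].
  (2R)[0][0] = 2 * (11) = 22
  (2R)[0][1] = 2 * (4) = 8
  (2R)[0][2] = 2 * (8) = 16
  (2R)[1][0] = 2 * (-10) = -20
  (2R)[1][1] = 2 * (14) = 28
  (2R)[1][2] = 2 * (-7) = -14
  (2R)[2][0] = 2 * (-15) = -30
  (2R)[2][1] = 2 * (12) = 24
  (2R)[2][2] = 2 * (-5) = -10
2R =
[       22         8        16 ]
[      -20        28       -14 ]
[      -30        24       -10 ]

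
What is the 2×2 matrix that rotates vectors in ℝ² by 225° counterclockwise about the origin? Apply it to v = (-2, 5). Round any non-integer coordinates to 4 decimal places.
R = [[-√2/2, √2/2], [-√2/2, -√2/2]]; R·v = (4.9497, -2.1213)

A counterclockwise rotation by angle θ in ℝ² has matrix R(θ) = [[cos θ, -sin θ], [sin θ, cos θ]].
For θ = 225°: cos θ = -√2/2, sin θ = -√2/2.
R(225°) = [[-√2/2, √2/2], [-√2/2, -√2/2]].
R·v = [-√2/2·-2 + (√2/2)·5, -√2/2·-2 + -√2/2·5] = (4.9497, -2.1213).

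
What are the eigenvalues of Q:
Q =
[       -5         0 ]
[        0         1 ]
λ = -5, 1

Solve det(Q - λI) = 0. For a 2×2 matrix the characteristic equation is λ² - (trace)λ + det = 0.
trace(Q) = a + d = -5 + 1 = -4.
det(Q) = a*d - b*c = (-5)*(1) - (0)*(0) = -5 - 0 = -5.
Characteristic equation: λ² - (-4)λ + (-5) = 0.
Discriminant = (-4)² - 4*(-5) = 16 + 20 = 36.
λ = (-4 ± √36) / 2 = (-4 ± 6) / 2 = -5, 1.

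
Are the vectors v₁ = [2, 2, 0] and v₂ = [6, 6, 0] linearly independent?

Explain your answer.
No, linearly dependent (v₂ = 3·v₁)

Check whether there is a scalar k with v₂ = k·v₁.
Comparing components, k = 3 satisfies 3·[2, 2, 0] = [6, 6, 0].
Since v₂ is a scalar multiple of v₁, the two vectors are linearly dependent.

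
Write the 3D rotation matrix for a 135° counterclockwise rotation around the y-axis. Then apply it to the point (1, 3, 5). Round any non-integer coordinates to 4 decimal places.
R = [[-√2/2, 0, √2/2], [0, 1, 0], [-√2/2, 0, -√2/2]]; R·(1, 3, 5) = (2.8284, 3.0000, -4.2426)

Rotation matrix for 135° around y-axis:
cos(135°) = -√2/2, sin(135°) = √2/2
R = [[-√2/2, 0, √2/2], [0, 1, 0], [-√2/2, 0, -√2/2]]
Apply to (1, 3, 5): R·[1, 3, 5]ᵀ = (2.8284, 3.0000, -4.2426)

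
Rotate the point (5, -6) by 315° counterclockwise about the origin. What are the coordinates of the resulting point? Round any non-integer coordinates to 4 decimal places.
(-0.7071, -7.7782)

Rotation matrix R(θ) = [[cos θ, -sin θ], [sin θ, cos θ]]; for θ = 315°:
R = [[√2/2, √2/2], [-√2/2, √2/2]]
Result: R × [5, -6]ᵀ = [√2/2·5 + (√2/2)·-6, -√2/2·5 + (√2/2)·-6]ᵀ = (-0.7071, -7.7782)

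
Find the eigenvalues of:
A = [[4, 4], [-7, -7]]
λ = -3, 0

Solve det(A - λI) = 0. For a 2×2 matrix this is λ² - (trace)λ + det = 0.
trace(A) = 4 - 7 = -3.
det(A) = (4)*(-7) - (4)*(-7) = -28 + 28 = 0.
Characteristic equation: λ² - (-3)λ + (0) = 0.
Discriminant: (-3)² - 4*(0) = 9 - 0 = 9.
Roots: λ = (-3 ± √9) / 2 = -3, 0.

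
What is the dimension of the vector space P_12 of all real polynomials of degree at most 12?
Dimension = 13

A polynomial of degree at most 12 can be written as a₀ + a₁x + a₂x² + … + a_12x^12, with 13 free coefficients a₀, …, a_12.
The set {1, x, x², …, x^12} is a basis: it spans P_12 (every such polynomial is a linear combination of these) and is linearly independent (a polynomial is zero iff all its coefficients are zero).
Therefore dim(P_12) = 12 + 1 = 13.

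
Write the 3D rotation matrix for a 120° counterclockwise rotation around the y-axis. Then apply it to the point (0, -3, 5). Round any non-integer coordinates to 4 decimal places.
R = [[-1/2, 0, √3/2], [0, 1, 0], [-√3/2, 0, -1/2]]; R·(0, -3, 5) = (4.3301, -3.0000, -2.5000)

Rotation matrix for 120° around y-axis:
cos(120°) = -1/2, sin(120°) = √3/2
R = [[-1/2, 0, √3/2], [0, 1, 0], [-√3/2, 0, -1/2]]
Apply to (0, -3, 5): R·[0, -3, 5]ᵀ = (4.3301, -3.0000, -2.5000)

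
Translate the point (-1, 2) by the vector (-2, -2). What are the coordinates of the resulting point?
(-3, 0)

Translation by (-2, -2):
x' = -1 + -2 = -3
y' = 2 + -2 = 0
Homogeneous matrix: [[1, 0, -2], [0, 1, -2], [0, 0, 1]]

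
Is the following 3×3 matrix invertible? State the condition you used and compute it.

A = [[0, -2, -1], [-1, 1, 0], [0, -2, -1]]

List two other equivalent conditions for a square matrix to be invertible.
No, not invertible; det(A) = 0 (two rows are equal, so the rows are linearly dependent). Equivalent conditions (failing for this A): rank(A) < 3; Ax = 0 has non-trivial solutions; 0 is an eigenvalue; the columns are linearly dependent.

To check invertibility, compute det(A).
In this matrix, row 0 and the last row are identical, so one row is a scalar multiple of another and the rows are linearly dependent.
A matrix with linearly dependent rows has det = 0 and is not invertible.
Equivalent failed conditions:
- rank(A) < 3.
- Ax = 0 has non-trivial solutions.
- 0 is an eigenvalue.
- The columns are linearly dependent.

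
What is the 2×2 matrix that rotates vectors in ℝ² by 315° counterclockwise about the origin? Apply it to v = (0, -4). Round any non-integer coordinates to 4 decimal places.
R = [[√2/2, √2/2], [-√2/2, √2/2]]; R·v = (-2.8284, -2.8284)

A counterclockwise rotation by angle θ in ℝ² has matrix R(θ) = [[cos θ, -sin θ], [sin θ, cos θ]].
For θ = 315°: cos θ = √2/2, sin θ = -√2/2.
R(315°) = [[√2/2, √2/2], [-√2/2, √2/2]].
R·v = [√2/2·0 + (√2/2)·-4, -√2/2·0 + √2/2·-4] = (-2.8284, -2.8284).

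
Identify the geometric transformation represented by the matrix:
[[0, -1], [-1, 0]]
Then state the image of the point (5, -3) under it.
reflection across the line y = -x; image of (5, -3) is (3, -5)

This is a symmetric orthogonal matrix with determinant -1, which characterizes a reflection in ℝ².
The matrix [[0, -1], [-1, 0]] represents: reflection across the line y = -x.
Applying it to (5, -3): [0·5 + -1·-3, -1·5 + 0·-3] = (3, -5).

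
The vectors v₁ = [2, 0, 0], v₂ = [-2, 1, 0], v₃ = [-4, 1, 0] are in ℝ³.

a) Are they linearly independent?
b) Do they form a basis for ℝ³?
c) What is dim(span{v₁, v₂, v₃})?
Not independent, not a basis, dim(span) = 2

Check whether v₃ can be written as a linear combination of v₁ and v₂.
v₃ = (-1)·v₁ + (1)·v₂ = [-4, 1, 0], so the three vectors are linearly dependent.
Thus they do not form a basis for ℝ³, and dim(span{v₁, v₂, v₃}) = 2 (spanned by v₁ and v₂).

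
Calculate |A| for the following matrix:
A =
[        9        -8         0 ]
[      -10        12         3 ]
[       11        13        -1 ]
det(A) = -643

Expand along row 0 (cofactor expansion): det(A) = a*(e*i - f*h) - b*(d*i - f*g) + c*(d*h - e*g), where the 3×3 is [[a, b, c], [d, e, f], [g, h, i]].
Minor M_00 = (12)*(-1) - (3)*(13) = -12 - 39 = -51.
Minor M_01 = (-10)*(-1) - (3)*(11) = 10 - 33 = -23.
Minor M_02 = (-10)*(13) - (12)*(11) = -130 - 132 = -262.
det(A) = (9)*(-51) - (-8)*(-23) + (0)*(-262) = -459 - 184 + 0 = -643.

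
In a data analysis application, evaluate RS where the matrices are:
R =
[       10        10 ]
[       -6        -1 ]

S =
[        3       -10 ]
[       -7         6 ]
RS =
[      -40       -40 ]
[      -11        54 ]

Matrix multiplication: (RS)[i][j] = sum over k of R[i][k] * S[k][j].
  (RS)[0][0] = (10)*(3) + (10)*(-7) = -40
  (RS)[0][1] = (10)*(-10) + (10)*(6) = -40
  (RS)[1][0] = (-6)*(3) + (-1)*(-7) = -11
  (RS)[1][1] = (-6)*(-10) + (-1)*(6) = 54
RS =
[      -40       -40 ]
[      -11        54 ]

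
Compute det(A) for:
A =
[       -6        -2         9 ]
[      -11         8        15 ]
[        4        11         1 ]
det(A) = -577

Expand along row 0 (cofactor expansion): det(A) = a*(e*i - f*h) - b*(d*i - f*g) + c*(d*h - e*g), where the 3×3 is [[a, b, c], [d, e, f], [g, h, i]].
Minor M_00 = (8)*(1) - (15)*(11) = 8 - 165 = -157.
Minor M_01 = (-11)*(1) - (15)*(4) = -11 - 60 = -71.
Minor M_02 = (-11)*(11) - (8)*(4) = -121 - 32 = -153.
det(A) = (-6)*(-157) - (-2)*(-71) + (9)*(-153) = 942 - 142 - 1377 = -577.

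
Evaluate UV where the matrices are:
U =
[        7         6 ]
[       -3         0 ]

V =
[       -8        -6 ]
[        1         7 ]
UV =
[      -50         0 ]
[       24        18 ]

Matrix multiplication: (UV)[i][j] = sum over k of U[i][k] * V[k][j].
  (UV)[0][0] = (7)*(-8) + (6)*(1) = -50
  (UV)[0][1] = (7)*(-6) + (6)*(7) = 0
  (UV)[1][0] = (-3)*(-8) + (0)*(1) = 24
  (UV)[1][1] = (-3)*(-6) + (0)*(7) = 18
UV =
[      -50         0 ]
[       24        18 ]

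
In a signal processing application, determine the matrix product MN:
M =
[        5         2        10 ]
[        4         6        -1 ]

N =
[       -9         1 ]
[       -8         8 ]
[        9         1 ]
MN =
[       29        31 ]
[      -93        51 ]

Matrix multiplication: (MN)[i][j] = sum over k of M[i][k] * N[k][j].
  (MN)[0][0] = (5)*(-9) + (2)*(-8) + (10)*(9) = 29
  (MN)[0][1] = (5)*(1) + (2)*(8) + (10)*(1) = 31
  (MN)[1][0] = (4)*(-9) + (6)*(-8) + (-1)*(9) = -93
  (MN)[1][1] = (4)*(1) + (6)*(8) + (-1)*(1) = 51
MN =
[       29        31 ]
[      -93        51 ]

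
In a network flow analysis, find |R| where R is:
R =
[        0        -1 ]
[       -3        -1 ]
det(R) = -3

For a 2×2 matrix [[a, b], [c, d]], det = a*d - b*c.
det(R) = (0)*(-1) - (-1)*(-3) = 0 - 3 = -3.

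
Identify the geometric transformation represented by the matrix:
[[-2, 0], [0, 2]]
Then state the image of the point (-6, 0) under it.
non-uniform scaling by (-2, 2); image of (-6, 0) is (12, 0)

This is diagonal with distinct entries, so it scales the x-axis by -2 and the y-axis by 2.
The matrix [[-2, 0], [0, 2]] represents: non-uniform scaling by (-2, 2).
Applying it to (-6, 0): [-2·-6 + 0·0, 0·-6 + 2·0] = (12, 0).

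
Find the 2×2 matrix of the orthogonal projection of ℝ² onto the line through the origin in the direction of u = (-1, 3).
[[1/10, -3/10], [-3/10, 9/10]]

The orthogonal projection onto the line spanned by a nonzero vector u = (a, b) has matrix P = (u uᵀ) / (uᵀ u) = (1/(a² + b²)) · [[a², ab], [ab, b²]].
Here u = (-1, 3), so a² + b² = 1 + 9 = 10.
P = (1/10) · [[1, -3], [-3, 9]] = [[1/10, -3/10], [-3/10, 9/10]].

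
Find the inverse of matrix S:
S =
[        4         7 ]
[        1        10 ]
det(S) = 33
S⁻¹ =
[    10/33     -7/33 ]
[    -1/33      4/33 ]

For a 2×2 matrix S = [[a, b], [c, d]] with det(S) ≠ 0, S⁻¹ = (1/det(S)) * [[d, -b], [-c, a]].
det(S) = (4)*(10) - (7)*(1) = 40 - 7 = 33.
S⁻¹ = (1/33) * [[10, -7], [-1, 4]].
Dividing each entry by 33 and reducing:
S⁻¹ =
[    10/33     -7/33 ]
[    -1/33      4/33 ]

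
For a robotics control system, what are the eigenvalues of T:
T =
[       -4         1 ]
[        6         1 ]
λ = -5, 2

Solve det(T - λI) = 0. For a 2×2 matrix the characteristic equation is λ² - (trace)λ + det = 0.
trace(T) = a + d = -4 + 1 = -3.
det(T) = a*d - b*c = (-4)*(1) - (1)*(6) = -4 - 6 = -10.
Characteristic equation: λ² - (-3)λ + (-10) = 0.
Discriminant = (-3)² - 4*(-10) = 9 + 40 = 49.
λ = (-3 ± √49) / 2 = (-3 ± 7) / 2 = -5, 2.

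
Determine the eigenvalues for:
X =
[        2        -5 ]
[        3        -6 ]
λ = -3, -1

Solve det(X - λI) = 0. For a 2×2 matrix the characteristic equation is λ² - (trace)λ + det = 0.
trace(X) = a + d = 2 - 6 = -4.
det(X) = a*d - b*c = (2)*(-6) - (-5)*(3) = -12 + 15 = 3.
Characteristic equation: λ² - (-4)λ + (3) = 0.
Discriminant = (-4)² - 4*(3) = 16 - 12 = 4.
λ = (-4 ± √4) / 2 = (-4 ± 2) / 2 = -3, -1.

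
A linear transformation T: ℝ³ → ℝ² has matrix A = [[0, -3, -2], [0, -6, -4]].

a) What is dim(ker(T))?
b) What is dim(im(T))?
dim(ker) = 2, dim(im) = 1

Observe that row 2 = 2 × row 1 (so the rows are linearly dependent).
Thus rank(A) = 1 (only one linearly independent row).
dim(im(T)) = rank(A) = 1.
By the rank-nullity theorem applied to T: ℝ³ → ℝ², rank(A) + nullity(A) = 3 (the domain dimension), so dim(ker(T)) = 3 - 1 = 2.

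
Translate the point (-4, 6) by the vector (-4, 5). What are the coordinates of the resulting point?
(-8, 11)

Translation by (-4, 5):
x' = -4 + -4 = -8
y' = 6 + 5 = 11
Homogeneous matrix: [[1, 0, -4], [0, 1, 5], [0, 0, 1]]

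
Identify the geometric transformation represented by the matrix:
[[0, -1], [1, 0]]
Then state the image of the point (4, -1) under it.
rotation by 90° counterclockwise; image of (4, -1) is (1, 4)

This matches the form [[cos θ, -sin θ], [sin θ, cos θ]] of a rotation matrix; reading off cos θ and sin θ gives the angle.
The matrix [[0, -1], [1, 0]] represents: rotation by 90° counterclockwise.
Applying it to (4, -1): [0·4 + -1·-1, 1·4 + 0·-1] = (1, 4).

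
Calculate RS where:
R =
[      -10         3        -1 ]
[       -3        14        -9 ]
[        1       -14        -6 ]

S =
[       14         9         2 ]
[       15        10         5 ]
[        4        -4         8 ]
RS =
[      -99       -56       -13 ]
[      132       149        -8 ]
[     -220      -107      -116 ]

Matrix multiplication: (RS)[i][j] = sum over k of R[i][k] * S[k][j].
  (RS)[0][0] = (-10)*(14) + (3)*(15) + (-1)*(4) = -99
  (RS)[0][1] = (-10)*(9) + (3)*(10) + (-1)*(-4) = -56
  (RS)[0][2] = (-10)*(2) + (3)*(5) + (-1)*(8) = -13
  (RS)[1][0] = (-3)*(14) + (14)*(15) + (-9)*(4) = 132
  (RS)[1][1] = (-3)*(9) + (14)*(10) + (-9)*(-4) = 149
  (RS)[1][2] = (-3)*(2) + (14)*(5) + (-9)*(8) = -8
  (RS)[2][0] = (1)*(14) + (-14)*(15) + (-6)*(4) = -220
  (RS)[2][1] = (1)*(9) + (-14)*(10) + (-6)*(-4) = -107
  (RS)[2][2] = (1)*(2) + (-14)*(5) + (-6)*(8) = -116
RS =
[      -99       -56       -13 ]
[      132       149        -8 ]
[     -220      -107      -116 ]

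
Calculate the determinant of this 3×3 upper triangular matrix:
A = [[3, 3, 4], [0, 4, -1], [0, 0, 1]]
12

The determinant of a triangular matrix is the product of its diagonal entries (the off-diagonal entries above the diagonal do not affect it).
det(A) = (3) * (4) * (1) = 12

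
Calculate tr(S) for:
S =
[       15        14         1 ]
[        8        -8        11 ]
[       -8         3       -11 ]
tr(S) = 15 - 8 - 11 = -4

The trace of a square matrix is the sum of its diagonal entries.
Diagonal entries of S: S[0][0] = 15, S[1][1] = -8, S[2][2] = -11.
tr(S) = 15 - 8 - 11 = -4.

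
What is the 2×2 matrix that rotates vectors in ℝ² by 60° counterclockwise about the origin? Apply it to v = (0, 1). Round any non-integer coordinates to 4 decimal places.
R = [[1/2, -√3/2], [√3/2, 1/2]]; R·v = (-0.8660, 0.5000)

A counterclockwise rotation by angle θ in ℝ² has matrix R(θ) = [[cos θ, -sin θ], [sin θ, cos θ]].
For θ = 60°: cos θ = 1/2, sin θ = √3/2.
R(60°) = [[1/2, -√3/2], [√3/2, 1/2]].
R·v = [1/2·0 + (-√3/2)·1, √3/2·0 + 1/2·1] = (-0.8660, 0.5000).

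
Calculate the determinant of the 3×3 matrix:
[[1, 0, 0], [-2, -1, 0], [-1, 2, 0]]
0

Expansion along first row:
det = 1·det([[-1,0],[2,0]]) - 0·det([[-2,0],[-1,0]]) + 0·det([[-2,-1],[-1,2]])
    = 1·(-1·0 - 0·2) - 0·(-2·0 - 0·-1) + 0·(-2·2 - -1·-1)
    = 1·0 - 0·0 + 0·-5
    = 0 + 0 + 0 = 0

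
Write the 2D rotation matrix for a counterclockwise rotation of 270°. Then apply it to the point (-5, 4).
R = [[0, 1], [-1, 0]]; R·(-5, 4) = (4, 5)

Rotation matrix formula: R(θ) = [[cos θ, -sin θ], [sin θ, cos θ]]
For θ = 270°:
cos(270°) = 0
sin(270°) = -1
R = [[0, 1], [-1, 0]]
Apply to (-5, 4): [0·-5 + (1)·4, -1·-5 + 0·4] = (4, 5)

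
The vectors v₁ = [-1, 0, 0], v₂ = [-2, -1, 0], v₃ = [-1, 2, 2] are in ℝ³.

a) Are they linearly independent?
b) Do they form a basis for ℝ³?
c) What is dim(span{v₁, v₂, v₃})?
Yes independent, yes basis, dim = 3

Stack v₁, v₂, v₃ as rows of a 3×3 matrix.
[[-1, 0, 0]; [-2, -1, 0]; [-1, 2, 2]] is already lower triangular with nonzero diagonal entries (-1, -1, 2), so its determinant is the product of the diagonal entries, det = (-1)·(-1)·(2) = 2 ≠ 0, and the rows are linearly independent.
Three linearly independent vectors in ℝ³ form a basis for ℝ³, so dim(span{v₁,v₂,v₃}) = 3.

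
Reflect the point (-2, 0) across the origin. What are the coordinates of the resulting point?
(2, 0)

Reflection across origin: (-2, 0) → (2, 0)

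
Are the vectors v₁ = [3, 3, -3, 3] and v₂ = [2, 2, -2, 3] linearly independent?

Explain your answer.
Yes, linearly independent

Two vectors are linearly dependent iff one is a scalar multiple of the other.
No single scalar k satisfies v₂ = k·v₁ (the ratios of corresponding entries disagree), so v₁ and v₂ are linearly independent.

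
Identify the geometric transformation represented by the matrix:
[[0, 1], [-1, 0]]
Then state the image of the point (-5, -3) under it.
rotation by 90° clockwise (i.e., 270° counterclockwise); image of (-5, -3) is (-3, 5)

This matches the form [[cos θ, -sin θ], [sin θ, cos θ]] of a rotation matrix; reading off cos θ and sin θ gives the angle.
The matrix [[0, 1], [-1, 0]] represents: rotation by 90° clockwise (i.e., 270° counterclockwise).
Applying it to (-5, -3): [0·-5 + 1·-3, -1·-5 + 0·-3] = (-3, 5).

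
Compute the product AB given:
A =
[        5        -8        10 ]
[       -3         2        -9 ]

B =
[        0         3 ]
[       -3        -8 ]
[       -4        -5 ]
AB =
[      -16        29 ]
[       30        20 ]

Matrix multiplication: (AB)[i][j] = sum over k of A[i][k] * B[k][j].
  (AB)[0][0] = (5)*(0) + (-8)*(-3) + (10)*(-4) = -16
  (AB)[0][1] = (5)*(3) + (-8)*(-8) + (10)*(-5) = 29
  (AB)[1][0] = (-3)*(0) + (2)*(-3) + (-9)*(-4) = 30
  (AB)[1][1] = (-3)*(3) + (2)*(-8) + (-9)*(-5) = 20
AB =
[      -16        29 ]
[       30        20 ]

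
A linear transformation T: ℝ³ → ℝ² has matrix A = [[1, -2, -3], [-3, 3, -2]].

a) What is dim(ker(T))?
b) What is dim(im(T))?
dim(ker) = 1, dim(im) = 2

The two rows are not scalar multiples of one another (no single k satisfies row 2 = k × row 1), so they are linearly independent.
Thus rank(A) = 2.
dim(im(T)) = rank(A) = 2.
By the rank-nullity theorem applied to T: ℝ³ → ℝ², rank(A) + nullity(A) = 3 (the domain dimension), so dim(ker(T)) = 3 - 2 = 1.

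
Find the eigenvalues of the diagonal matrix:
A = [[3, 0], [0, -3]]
λ₁ = 3, λ₂ = -3

The characteristic polynomial of A is det(A - λI) = (3 - λ)(-3 - λ) = 0.
The roots are λ = 3 and λ = -3, so the eigenvalues are the diagonal entries.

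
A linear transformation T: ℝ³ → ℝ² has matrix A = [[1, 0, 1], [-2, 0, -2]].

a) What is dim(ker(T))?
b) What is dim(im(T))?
dim(ker) = 2, dim(im) = 1

Observe that row 2 = -2 × row 1 (so the rows are linearly dependent).
Thus rank(A) = 1 (only one linearly independent row).
dim(im(T)) = rank(A) = 1.
By the rank-nullity theorem applied to T: ℝ³ → ℝ², rank(A) + nullity(A) = 3 (the domain dimension), so dim(ker(T)) = 3 - 1 = 2.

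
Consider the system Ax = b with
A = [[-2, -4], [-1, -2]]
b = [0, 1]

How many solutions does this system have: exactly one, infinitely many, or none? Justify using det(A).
No solution

det(A) = (-2)*(-2) - (-4)*(-1) = 0, so A is singular.
The column space of A is span(column 1) = span([-2, -1]).
b = [0, 1] is not a scalar multiple of column 1, so b ∉ column space and the system is inconsistent — no solution.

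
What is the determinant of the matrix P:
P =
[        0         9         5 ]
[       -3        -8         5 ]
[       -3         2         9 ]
det(P) = -42

Expand along row 0 (cofactor expansion): det(P) = a*(e*i - f*h) - b*(d*i - f*g) + c*(d*h - e*g), where the 3×3 is [[a, b, c], [d, e, f], [g, h, i]].
Minor M_00 = (-8)*(9) - (5)*(2) = -72 - 10 = -82.
Minor M_01 = (-3)*(9) - (5)*(-3) = -27 + 15 = -12.
Minor M_02 = (-3)*(2) - (-8)*(-3) = -6 - 24 = -30.
det(P) = (0)*(-82) - (9)*(-12) + (5)*(-30) = 0 + 108 - 150 = -42.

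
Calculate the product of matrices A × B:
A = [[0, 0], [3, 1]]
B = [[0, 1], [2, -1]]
[[0, 0], [2, 2]]

Matrix multiplication:
C[0][0] = 0×0 + 0×2 = 0
C[0][1] = 0×1 + 0×-1 = 0
C[1][0] = 3×0 + 1×2 = 2
C[1][1] = 3×1 + 1×-1 = 2
Result: [[0, 0], [2, 2]]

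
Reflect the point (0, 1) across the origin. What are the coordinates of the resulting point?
(0, -1)

Reflection across origin: (0, 1) → (0, -1)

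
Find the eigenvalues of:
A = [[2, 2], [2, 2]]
λ = 0, 4

Solve det(A - λI) = 0. For a 2×2 matrix this is λ² - (trace)λ + det = 0.
trace(A) = 2 + 2 = 4.
det(A) = (2)*(2) - (2)*(2) = 4 - 4 = 0.
Characteristic equation: λ² - (4)λ + (0) = 0.
Discriminant: (4)² - 4*(0) = 16 - 0 = 16.
Roots: λ = (4 ± √16) / 2 = 0, 4.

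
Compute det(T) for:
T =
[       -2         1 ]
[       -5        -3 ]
det(T) = 11

For a 2×2 matrix [[a, b], [c, d]], det = a*d - b*c.
det(T) = (-2)*(-3) - (1)*(-5) = 6 + 5 = 11.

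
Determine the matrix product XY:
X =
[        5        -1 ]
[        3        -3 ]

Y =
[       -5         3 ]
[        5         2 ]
XY =
[      -30        13 ]
[      -30         3 ]

Matrix multiplication: (XY)[i][j] = sum over k of X[i][k] * Y[k][j].
  (XY)[0][0] = (5)*(-5) + (-1)*(5) = -30
  (XY)[0][1] = (5)*(3) + (-1)*(2) = 13
  (XY)[1][0] = (3)*(-5) + (-3)*(5) = -30
  (XY)[1][1] = (3)*(3) + (-3)*(2) = 3
XY =
[      -30        13 ]
[      -30         3 ]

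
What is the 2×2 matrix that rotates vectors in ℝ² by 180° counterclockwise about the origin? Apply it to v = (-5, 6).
R = [[-1, 0], [0, -1]]; R·v = (5, -6)

A counterclockwise rotation by angle θ in ℝ² has matrix R(θ) = [[cos θ, -sin θ], [sin θ, cos θ]].
For θ = 180°: cos θ = -1, sin θ = 0.
R(180°) = [[-1, 0], [0, -1]].
R·v = [-1·-5 + (0)·6, 0·-5 + -1·6] = (5, -6).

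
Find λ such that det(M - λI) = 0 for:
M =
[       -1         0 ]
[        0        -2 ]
λ = -2, -1

Solve det(M - λI) = 0. For a 2×2 matrix the characteristic equation is λ² - (trace)λ + det = 0.
trace(M) = a + d = -1 - 2 = -3.
det(M) = a*d - b*c = (-1)*(-2) - (0)*(0) = 2 - 0 = 2.
Characteristic equation: λ² - (-3)λ + (2) = 0.
Discriminant = (-3)² - 4*(2) = 9 - 8 = 1.
λ = (-3 ± √1) / 2 = (-3 ± 1) / 2 = -2, -1.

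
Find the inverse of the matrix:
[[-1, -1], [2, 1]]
[[1, 1], [-2, -1]]

For [[a,b],[c,d]], inverse = (1/det)·[[d,-b],[-c,a]]
det = -1·1 - -1·2 = 1
Inverse = (1/1)·[[1, 1], [-2, -1]]
        = [[1, 1], [-2, -1]]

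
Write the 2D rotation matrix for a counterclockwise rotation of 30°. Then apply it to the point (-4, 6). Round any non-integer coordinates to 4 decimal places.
R = [[√3/2, -1/2], [1/2, √3/2]]; R·(-4, 6) = (-6.4641, 3.1962)

Rotation matrix formula: R(θ) = [[cos θ, -sin θ], [sin θ, cos θ]]
For θ = 30°:
cos(30°) = √3/2
sin(30°) = 1/2
R = [[√3/2, -1/2], [1/2, √3/2]]
Apply to (-4, 6): [√3/2·-4 + (-1/2)·6, 1/2·-4 + √3/2·6] = (-6.4641, 3.1962)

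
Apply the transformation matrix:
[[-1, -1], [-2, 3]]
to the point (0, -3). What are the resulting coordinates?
(3, -9)

Matrix multiplication:
[[-1, -1], [-2, 3]] × [0, -3]ᵀ
= [-1×0 + -1×-3, -2×0 + 3×-3]ᵀ
= [3.0000, -9.0000]ᵀ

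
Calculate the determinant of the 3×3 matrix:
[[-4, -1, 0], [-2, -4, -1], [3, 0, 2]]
31

Expansion along first row:
det = -4·det([[-4,-1],[0,2]]) - -1·det([[-2,-1],[3,2]]) + 0·det([[-2,-4],[3,0]])
    = -4·(-4·2 - -1·0) - -1·(-2·2 - -1·3) + 0·(-2·0 - -4·3)
    = -4·-8 - -1·-1 + 0·12
    = 32 + -1 + 0 = 31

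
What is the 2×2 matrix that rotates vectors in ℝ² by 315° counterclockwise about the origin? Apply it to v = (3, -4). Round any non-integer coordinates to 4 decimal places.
R = [[√2/2, √2/2], [-√2/2, √2/2]]; R·v = (-0.7071, -4.9497)

A counterclockwise rotation by angle θ in ℝ² has matrix R(θ) = [[cos θ, -sin θ], [sin θ, cos θ]].
For θ = 315°: cos θ = √2/2, sin θ = -√2/2.
R(315°) = [[√2/2, √2/2], [-√2/2, √2/2]].
R·v = [√2/2·3 + (√2/2)·-4, -√2/2·3 + √2/2·-4] = (-0.7071, -4.9497).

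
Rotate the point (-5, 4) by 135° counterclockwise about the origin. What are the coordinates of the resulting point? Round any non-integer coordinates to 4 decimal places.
(0.7071, -6.3640)

Rotation matrix R(θ) = [[cos θ, -sin θ], [sin θ, cos θ]]; for θ = 135°:
R = [[-√2/2, -√2/2], [√2/2, -√2/2]]
Result: R × [-5, 4]ᵀ = [-√2/2·-5 + (-√2/2)·4, √2/2·-5 + (-√2/2)·4]ᵀ = (0.7071, -6.3640)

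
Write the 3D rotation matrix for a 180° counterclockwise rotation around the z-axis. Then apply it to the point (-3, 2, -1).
R = [[-1, 0, 0], [0, -1, 0], [0, 0, 1]]; R·(-3, 2, -1) = (3, -2, -1)

Rotation matrix for 180° around z-axis:
cos(180°) = -1, sin(180°) = 0
R = [[-1, 0, 0], [0, -1, 0], [0, 0, 1]]
Apply to (-3, 2, -1): R·[-3, 2, -1]ᵀ = (3, -2, -1)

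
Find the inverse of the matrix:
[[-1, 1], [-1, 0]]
[[0, -1], [1, -1]]

For [[a,b],[c,d]], inverse = (1/det)·[[d,-b],[-c,a]]
det = -1·0 - 1·-1 = 1
Inverse = (1/1)·[[0, -1], [1, -1]]
        = [[0, -1], [1, -1]]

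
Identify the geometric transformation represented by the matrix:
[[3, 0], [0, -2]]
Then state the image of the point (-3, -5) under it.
non-uniform scaling by (3, -2); image of (-3, -5) is (-9, 10)

This is diagonal with distinct entries, so it scales the x-axis by 3 and the y-axis by -2.
The matrix [[3, 0], [0, -2]] represents: non-uniform scaling by (3, -2).
Applying it to (-3, -5): [3·-3 + 0·-5, 0·-3 + -2·-5] = (-9, 10).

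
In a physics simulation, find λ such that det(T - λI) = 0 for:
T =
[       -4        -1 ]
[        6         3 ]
λ = -3, 2

Solve det(T - λI) = 0. For a 2×2 matrix the characteristic equation is λ² - (trace)λ + det = 0.
trace(T) = a + d = -4 + 3 = -1.
det(T) = a*d - b*c = (-4)*(3) - (-1)*(6) = -12 + 6 = -6.
Characteristic equation: λ² - (-1)λ + (-6) = 0.
Discriminant = (-1)² - 4*(-6) = 1 + 24 = 25.
λ = (-1 ± √25) / 2 = (-1 ± 5) / 2 = -3, 2.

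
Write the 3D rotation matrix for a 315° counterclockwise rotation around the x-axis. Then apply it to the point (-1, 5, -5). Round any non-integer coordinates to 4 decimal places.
R = [[1, 0, 0], [0, √2/2, √2/2], [0, -√2/2, √2/2]]; R·(-1, 5, -5) = (-1.0000, 0.0000, -7.0711)

Rotation matrix for 315° around x-axis:
cos(315°) = √2/2, sin(315°) = -√2/2
R = [[1, 0, 0], [0, √2/2, √2/2], [0, -√2/2, √2/2]]
Apply to (-1, 5, -5): R·[-1, 5, -5]ᵀ = (-1.0000, 0.0000, -7.0711)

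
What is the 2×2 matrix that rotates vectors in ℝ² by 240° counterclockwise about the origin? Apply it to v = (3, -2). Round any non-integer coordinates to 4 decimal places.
R = [[-1/2, √3/2], [-√3/2, -1/2]]; R·v = (-3.2321, -1.5981)

A counterclockwise rotation by angle θ in ℝ² has matrix R(θ) = [[cos θ, -sin θ], [sin θ, cos θ]].
For θ = 240°: cos θ = -1/2, sin θ = -√3/2.
R(240°) = [[-1/2, √3/2], [-√3/2, -1/2]].
R·v = [-1/2·3 + (√3/2)·-2, -√3/2·3 + -1/2·-2] = (-3.2321, -1.5981).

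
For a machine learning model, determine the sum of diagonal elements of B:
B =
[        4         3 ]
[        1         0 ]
tr(B) = 4 + 0 = 4

The trace of a square matrix is the sum of its diagonal entries.
Diagonal entries of B: B[0][0] = 4, B[1][1] = 0.
tr(B) = 4 + 0 = 4.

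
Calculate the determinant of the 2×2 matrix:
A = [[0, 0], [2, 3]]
0

For A = [[a, b], [c, d]], det(A) = a*d - b*c.
det(A) = (0)*(3) - (0)*(2) = 0 - 0 = 0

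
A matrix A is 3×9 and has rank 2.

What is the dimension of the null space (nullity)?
7

The rank-nullity theorem for an m×n matrix states:
rank(A) + nullity(A) = n (the number of columns).
Here n = 9 and rank(A) = 2, so nullity(A) = 9 - 2 = 7.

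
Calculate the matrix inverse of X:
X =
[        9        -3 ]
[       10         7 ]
det(X) = 93
X⁻¹ =
[     7/93      1/31 ]
[   -10/93      3/31 ]

For a 2×2 matrix X = [[a, b], [c, d]] with det(X) ≠ 0, X⁻¹ = (1/det(X)) * [[d, -b], [-c, a]].
det(X) = (9)*(7) - (-3)*(10) = 63 + 30 = 93.
X⁻¹ = (1/93) * [[7, 3], [-10, 9]].
Dividing each entry by 93 and reducing:
X⁻¹ =
[     7/93      1/31 ]
[   -10/93      3/31 ]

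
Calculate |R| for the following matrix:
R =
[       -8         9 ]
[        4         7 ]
det(R) = -92

For a 2×2 matrix [[a, b], [c, d]], det = a*d - b*c.
det(R) = (-8)*(7) - (9)*(4) = -56 - 36 = -92.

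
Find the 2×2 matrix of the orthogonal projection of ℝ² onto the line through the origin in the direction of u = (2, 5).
[[4/29, 10/29], [10/29, 25/29]]

The orthogonal projection onto the line spanned by a nonzero vector u = (a, b) has matrix P = (u uᵀ) / (uᵀ u) = (1/(a² + b²)) · [[a², ab], [ab, b²]].
Here u = (2, 5), so a² + b² = 4 + 25 = 29.
P = (1/29) · [[4, 10], [10, 25]] = [[4/29, 10/29], [10/29, 25/29]].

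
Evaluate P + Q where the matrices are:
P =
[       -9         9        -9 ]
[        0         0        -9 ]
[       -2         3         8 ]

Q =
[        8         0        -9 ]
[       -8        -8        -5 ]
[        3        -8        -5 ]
P + Q =
[       -1         9       -18 ]
[       -8        -8       -14 ]
[        1        -5         3 ]

Matrix addition is elementwise: (P+Q)[i][j] = P[i][j] + Q[i][j].
  (P+Q)[0][0] = (-9) + (8) = -1
  (P+Q)[0][1] = (9) + (0) = 9
  (P+Q)[0][2] = (-9) + (-9) = -18
  (P+Q)[1][0] = (0) + (-8) = -8
  (P+Q)[1][1] = (0) + (-8) = -8
  (P+Q)[1][2] = (-9) + (-5) = -14
  (P+Q)[2][0] = (-2) + (3) = 1
  (P+Q)[2][1] = (3) + (-8) = -5
  (P+Q)[2][2] = (8) + (-5) = 3
P + Q =
[       -1         9       -18 ]
[       -8        -8       -14 ]
[        1        -5         3 ]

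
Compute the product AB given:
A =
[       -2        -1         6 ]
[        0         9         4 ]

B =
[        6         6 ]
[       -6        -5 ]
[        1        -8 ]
AB =
[        0       -55 ]
[      -50       -77 ]

Matrix multiplication: (AB)[i][j] = sum over k of A[i][k] * B[k][j].
  (AB)[0][0] = (-2)*(6) + (-1)*(-6) + (6)*(1) = 0
  (AB)[0][1] = (-2)*(6) + (-1)*(-5) + (6)*(-8) = -55
  (AB)[1][0] = (0)*(6) + (9)*(-6) + (4)*(1) = -50
  (AB)[1][1] = (0)*(6) + (9)*(-5) + (4)*(-8) = -77
AB =
[        0       -55 ]
[      -50       -77 ]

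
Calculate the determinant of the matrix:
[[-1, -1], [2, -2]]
4

For a 2×2 matrix [[a, b], [c, d]], det = ad - bc
det = (-1)(-2) - (-1)(2) = 2 - -2 = 4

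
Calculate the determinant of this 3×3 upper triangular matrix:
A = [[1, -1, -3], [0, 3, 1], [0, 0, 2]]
6

The determinant of a triangular matrix is the product of its diagonal entries (the off-diagonal entries above the diagonal do not affect it).
det(A) = (1) * (3) * (2) = 6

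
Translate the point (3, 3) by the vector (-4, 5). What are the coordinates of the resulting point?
(-1, 8)

Translation by (-4, 5):
x' = 3 + -4 = -1
y' = 3 + 5 = 8
Homogeneous matrix: [[1, 0, -4], [0, 1, 5], [0, 0, 1]]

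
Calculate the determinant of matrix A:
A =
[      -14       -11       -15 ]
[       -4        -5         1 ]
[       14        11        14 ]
det(A) = -26

Expand along row 0 (cofactor expansion): det(A) = a*(e*i - f*h) - b*(d*i - f*g) + c*(d*h - e*g), where the 3×3 is [[a, b, c], [d, e, f], [g, h, i]].
Minor M_00 = (-5)*(14) - (1)*(11) = -70 - 11 = -81.
Minor M_01 = (-4)*(14) - (1)*(14) = -56 - 14 = -70.
Minor M_02 = (-4)*(11) - (-5)*(14) = -44 + 70 = 26.
det(A) = (-14)*(-81) - (-11)*(-70) + (-15)*(26) = 1134 - 770 - 390 = -26.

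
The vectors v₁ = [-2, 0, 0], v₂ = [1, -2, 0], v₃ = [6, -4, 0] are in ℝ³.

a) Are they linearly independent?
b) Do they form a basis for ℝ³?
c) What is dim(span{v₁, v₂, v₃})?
Not independent, not a basis, dim(span) = 2

Check whether v₃ can be written as a linear combination of v₁ and v₂.
v₃ = (-2)·v₁ + (2)·v₂ = [6, -4, 0], so the three vectors are linearly dependent.
Thus they do not form a basis for ℝ³, and dim(span{v₁, v₂, v₃}) = 2 (spanned by v₁ and v₂).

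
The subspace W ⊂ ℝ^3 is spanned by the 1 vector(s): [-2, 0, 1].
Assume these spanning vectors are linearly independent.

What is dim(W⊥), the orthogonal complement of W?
dim(W⊥) = 2

For any subspace W of ℝ^n, dim(W) + dim(W⊥) = n (the whole-space dimension).
Here the given 1 vectors are linearly independent, so dim(W) = 1.
Thus dim(W⊥) = n - dim(W) = 3 - 1 = 2.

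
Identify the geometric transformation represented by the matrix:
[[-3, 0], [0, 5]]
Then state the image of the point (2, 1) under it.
non-uniform scaling by (-3, 5); image of (2, 1) is (-6, 5)

This is diagonal with distinct entries, so it scales the x-axis by -3 and the y-axis by 5.
The matrix [[-3, 0], [0, 5]] represents: non-uniform scaling by (-3, 5).
Applying it to (2, 1): [-3·2 + 0·1, 0·2 + 5·1] = (-6, 5).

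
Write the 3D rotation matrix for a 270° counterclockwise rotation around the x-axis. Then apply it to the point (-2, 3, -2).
R = [[1, 0, 0], [0, 0, 1], [0, -1, 0]]; R·(-2, 3, -2) = (-2, -2, -3)

Rotation matrix for 270° around x-axis:
cos(270°) = 0, sin(270°) = -1
R = [[1, 0, 0], [0, 0, 1], [0, -1, 0]]
Apply to (-2, 3, -2): R·[-2, 3, -2]ᵀ = (-2, -2, -3)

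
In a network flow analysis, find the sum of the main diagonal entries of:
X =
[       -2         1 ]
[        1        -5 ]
tr(X) = -2 - 5 = -7

The trace of a square matrix is the sum of its diagonal entries.
Diagonal entries of X: X[0][0] = -2, X[1][1] = -5.
tr(X) = -2 - 5 = -7.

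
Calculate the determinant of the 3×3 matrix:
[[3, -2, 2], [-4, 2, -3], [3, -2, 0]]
4

Expansion along first row:
det = 3·det([[2,-3],[-2,0]]) - -2·det([[-4,-3],[3,0]]) + 2·det([[-4,2],[3,-2]])
    = 3·(2·0 - -3·-2) - -2·(-4·0 - -3·3) + 2·(-4·-2 - 2·3)
    = 3·-6 - -2·9 + 2·2
    = -18 + 18 + 4 = 4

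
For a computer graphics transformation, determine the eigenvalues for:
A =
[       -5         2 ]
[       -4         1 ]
λ = -3, -1

Solve det(A - λI) = 0. For a 2×2 matrix the characteristic equation is λ² - (trace)λ + det = 0.
trace(A) = a + d = -5 + 1 = -4.
det(A) = a*d - b*c = (-5)*(1) - (2)*(-4) = -5 + 8 = 3.
Characteristic equation: λ² - (-4)λ + (3) = 0.
Discriminant = (-4)² - 4*(3) = 16 - 12 = 4.
λ = (-4 ± √4) / 2 = (-4 ± 2) / 2 = -3, -1.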